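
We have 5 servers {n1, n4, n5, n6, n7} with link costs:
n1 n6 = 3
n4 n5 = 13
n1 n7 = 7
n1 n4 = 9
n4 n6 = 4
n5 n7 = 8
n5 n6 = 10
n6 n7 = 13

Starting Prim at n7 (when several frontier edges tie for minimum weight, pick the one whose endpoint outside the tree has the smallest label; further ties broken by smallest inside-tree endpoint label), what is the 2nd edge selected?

Grow the tree from n7 using Prim:
Step 1: cheapest edge leaving the tree is n1 n7 (7); add n1.
Step 2: cheapest edge leaving the tree is n1 n6 (3); add n6.
Step 3: cheapest edge leaving the tree is n4 n6 (4); add n4.
Step 4: cheapest edge leaving the tree is n5 n7 (8); add n5.
The 2nd edge added is n1 n6.

n1-n6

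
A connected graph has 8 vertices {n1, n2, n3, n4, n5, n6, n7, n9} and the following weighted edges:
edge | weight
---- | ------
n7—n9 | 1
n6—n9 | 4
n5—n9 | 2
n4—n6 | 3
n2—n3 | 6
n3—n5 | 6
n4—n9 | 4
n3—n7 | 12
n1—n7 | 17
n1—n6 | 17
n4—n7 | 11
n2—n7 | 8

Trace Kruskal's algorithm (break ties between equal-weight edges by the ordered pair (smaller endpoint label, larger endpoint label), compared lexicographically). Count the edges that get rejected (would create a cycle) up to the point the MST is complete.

Kruskal: consider edges lightest-first.
n7—n9 (1): add — endpoints in different components.
n5—n9 (2): add — endpoints in different components.
n4—n6 (3): add — endpoints in different components.
n4—n9 (4): add — endpoints in different components.
n6—n9 (4): skip — n6 and n9 already connected.
n2—n3 (6): add — endpoints in different components.
n3—n5 (6): add — endpoints in different components.
n2—n7 (8): skip — n2 and n7 already connected.
n4—n7 (11): skip — n7 and n4 already connected.
n3—n7 (12): skip — n7 and n3 already connected.
n1—n6 (17): add — endpoints in different components.
Edges rejected before the tree was complete: 4.

4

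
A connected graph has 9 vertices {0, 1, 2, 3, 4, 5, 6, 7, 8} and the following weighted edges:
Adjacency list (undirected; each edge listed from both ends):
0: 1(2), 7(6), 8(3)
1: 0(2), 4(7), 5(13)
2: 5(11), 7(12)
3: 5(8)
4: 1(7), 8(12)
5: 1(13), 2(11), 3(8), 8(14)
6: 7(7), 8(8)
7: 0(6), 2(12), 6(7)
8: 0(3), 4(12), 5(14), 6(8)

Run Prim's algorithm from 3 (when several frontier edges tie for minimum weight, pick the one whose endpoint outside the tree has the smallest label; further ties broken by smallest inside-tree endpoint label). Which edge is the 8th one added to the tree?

6-7

Prim, starting at 3.
Step 1: frontier [3–5 8] → take 3–5 (8); add 5.
Step 2: frontier [2–5 11, 1–5 13, 5–8 14] → take 2–5 (11); add 2.
Step 3: frontier [2–7 12, 1–5 13, 5–8 14] → take 2–7 (12); add 7.
Step 4: frontier [1–5 13, 5–8 14, 0–7 6, 6–7 7] → take 0–7 (6); add 0.
Step 5: frontier [0–1 2, 0–8 3, 1–5 13, 5–8 14, 6–7 7] → take 0–1 (2); add 1.
Step 6: frontier [0–8 3, 1–4 7, 5–8 14, 6–7 7] → take 0–8 (3); add 8.
Step 7: frontier [1–4 7, 6–7 7, 6–8 8, 4–8 12] → take 1–4 (7); add 4.
Step 8: frontier [6–7 7, 6–8 8] → take 6–7 (7); add 6.
The 8th edge added is 6–7.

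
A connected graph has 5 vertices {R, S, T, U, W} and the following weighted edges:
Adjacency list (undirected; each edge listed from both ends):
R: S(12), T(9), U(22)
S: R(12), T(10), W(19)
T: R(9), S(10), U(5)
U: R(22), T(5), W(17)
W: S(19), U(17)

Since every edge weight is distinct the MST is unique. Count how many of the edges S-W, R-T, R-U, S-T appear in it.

2

Kruskal's algorithm — process edges by increasing weight (ties by edge label):
T-U (5): add — endpoints in different components.
R-T (9): add — endpoints in different components.
S-T (10): add — endpoints in different components.
R-S (12): skip — S and R already connected.
U-W (17): add — endpoints in different components.
MST edge set: {T-U, R-T, S-T, U-W}.
Of the listed edges, {R-T, S-T} are in the MST → 2.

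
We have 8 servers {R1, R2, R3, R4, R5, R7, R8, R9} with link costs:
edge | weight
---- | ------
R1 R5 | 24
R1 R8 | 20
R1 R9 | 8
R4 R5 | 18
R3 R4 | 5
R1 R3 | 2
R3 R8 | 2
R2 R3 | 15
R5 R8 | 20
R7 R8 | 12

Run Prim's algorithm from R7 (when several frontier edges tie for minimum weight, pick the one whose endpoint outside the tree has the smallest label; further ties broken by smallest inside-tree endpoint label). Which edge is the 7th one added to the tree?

R4-R5

Prim, starting at R7.
Step 1: frontier [R7 R8 12] → take R7 R8 (12); add R8.
Step 2: frontier [R3 R8 2, R1 R8 20, R5 R8 20] → take R3 R8 (2); add R3.
Step 3: frontier [R1 R3 2, R3 R4 5, R2 R3 15, R1 R8 20, R5 R8 20] → take R1 R3 (2); add R1.
Step 4: frontier [R1 R9 8, R1 R5 24, R3 R4 5, R2 R3 15, R5 R8 20] → take R3 R4 (5); add R4.
Step 5: frontier [R1 R9 8, R1 R5 24, R2 R3 15, R4 R5 18, R5 R8 20] → take R1 R9 (8); add R9.
Step 6: frontier [R1 R5 24, R2 R3 15, R4 R5 18, R5 R8 20] → take R2 R3 (15); add R2.
Step 7: frontier [R1 R5 24, R4 R5 18, R5 R8 20] → take R4 R5 (18); add R5.
The 7th edge added is R4 R5.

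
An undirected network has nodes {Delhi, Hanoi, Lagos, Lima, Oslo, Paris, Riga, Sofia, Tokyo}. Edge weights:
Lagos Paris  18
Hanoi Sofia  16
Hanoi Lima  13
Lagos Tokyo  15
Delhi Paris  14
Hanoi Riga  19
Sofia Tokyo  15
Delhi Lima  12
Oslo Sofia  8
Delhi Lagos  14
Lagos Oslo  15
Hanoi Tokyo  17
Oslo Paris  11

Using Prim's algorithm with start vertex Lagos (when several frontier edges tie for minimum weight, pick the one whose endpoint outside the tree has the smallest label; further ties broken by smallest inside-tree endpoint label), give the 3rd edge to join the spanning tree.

Prim's algorithm from Lagos:
Step 1: frontier [Delhi Lagos 14, Lagos Oslo 15, Lagos Tokyo 15, Lagos Paris 18] → take Delhi Lagos (14); add Delhi.
Step 2: frontier [Delhi Lima 12, Delhi Paris 14, Lagos Oslo 15, Lagos Tokyo 15, Lagos Paris 18] → take Delhi Lima (12); add Lima.
Step 3: frontier [Delhi Paris 14, Lagos Oslo 15, Lagos Tokyo 15, Lagos Paris 18, Hanoi Lima 13] → take Hanoi Lima (13); add Hanoi.
Step 4: frontier [Delhi Paris 14, Hanoi Sofia 16, Hanoi Tokyo 17, Hanoi Riga 19, Lagos Oslo 15, Lagos Tokyo 15, Lagos Paris 18] → take Delhi Paris (14); add Paris.
Step 5: frontier [Hanoi Sofia 16, Hanoi Tokyo 17, Hanoi Riga 19, Lagos Oslo 15, Lagos Tokyo 15, Oslo Paris 11] → take Oslo Paris (11); add Oslo.
Step 6: frontier [Hanoi Sofia 16, Hanoi Tokyo 17, Hanoi Riga 19, Lagos Tokyo 15, Oslo Sofia 8] → take Oslo Sofia (8); add Sofia.
Step 7: frontier [Hanoi Tokyo 17, Hanoi Riga 19, Lagos Tokyo 15, Sofia Tokyo 15] → take Lagos Tokyo (15); add Tokyo.
Step 8: frontier [Hanoi Riga 19] → take Hanoi Riga (19); add Riga.
The 3rd edge added is Hanoi Lima.

Hanoi-Lima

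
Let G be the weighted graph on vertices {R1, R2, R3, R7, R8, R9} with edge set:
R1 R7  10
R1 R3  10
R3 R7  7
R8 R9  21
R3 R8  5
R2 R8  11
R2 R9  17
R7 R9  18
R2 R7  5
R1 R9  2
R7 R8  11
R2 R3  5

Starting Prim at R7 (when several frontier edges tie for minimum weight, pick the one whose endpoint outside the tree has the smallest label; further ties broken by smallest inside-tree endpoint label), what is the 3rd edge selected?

R3-R8

Prim's algorithm from R7:
Step 1: frontier [R2 R7 5, R3 R7 7, R1 R7 10, R7 R8 11, R7 R9 18] → take R2 R7 (5); add R2.
Step 2: frontier [R2 R3 5, R2 R8 11, R2 R9 17, R3 R7 7, R1 R7 10, R7 R8 11, R7 R9 18] → take R2 R3 (5); add R3.
Step 3: frontier [R2 R8 11, R2 R9 17, R3 R8 5, R1 R3 10, R1 R7 10, R7 R8 11, R7 R9 18] → take R3 R8 (5); add R8.
Step 4: frontier [R2 R9 17, R1 R3 10, R1 R7 10, R7 R9 18, R8 R9 21] → take R1 R3 (10); add R1.
Step 5: frontier [R1 R9 2, R2 R9 17, R7 R9 18, R8 R9 21] → take R1 R9 (2); add R9.
The 3rd edge added is R3 R8.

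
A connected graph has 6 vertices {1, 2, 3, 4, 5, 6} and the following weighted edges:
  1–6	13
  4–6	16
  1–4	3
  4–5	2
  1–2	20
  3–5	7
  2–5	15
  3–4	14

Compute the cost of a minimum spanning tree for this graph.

40

Sort edges by weight, then run Kruskal:
4–5 (2): add — endpoints in different components.
1–4 (3): add — endpoints in different components.
3–5 (7): add — endpoints in different components.
1–6 (13): add — endpoints in different components.
3–4 (14): skip — 3 and 4 already connected.
2–5 (15): add — endpoints in different components.
MST edges: 4–5, 1–4, 3–5, 1–6, 2–5; total weight 2+3+7+13+15 = 40.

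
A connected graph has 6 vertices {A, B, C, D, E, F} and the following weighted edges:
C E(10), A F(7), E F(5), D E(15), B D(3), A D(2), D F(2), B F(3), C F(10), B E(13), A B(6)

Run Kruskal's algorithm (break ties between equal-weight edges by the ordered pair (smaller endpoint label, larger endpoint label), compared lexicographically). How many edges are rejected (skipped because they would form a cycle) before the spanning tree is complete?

Kruskal: consider edges lightest-first.
A D (2): add. Components now {A,D} {B} {C} {E} {F}
D F (2): add. Components now {A,D,F} {B} {C} {E}
B D (3): add. Components now {A,B,D,F} {C} {E}
B F (3): skip — B and F already connected.
E F (5): add. Components now {A,B,D,E,F} {C}
A B (6): skip — A and B already connected.
A F (7): skip — A and F already connected.
C E (10): add. Components now {A,B,C,D,E,F}
Edges rejected before the tree was complete: 3.

3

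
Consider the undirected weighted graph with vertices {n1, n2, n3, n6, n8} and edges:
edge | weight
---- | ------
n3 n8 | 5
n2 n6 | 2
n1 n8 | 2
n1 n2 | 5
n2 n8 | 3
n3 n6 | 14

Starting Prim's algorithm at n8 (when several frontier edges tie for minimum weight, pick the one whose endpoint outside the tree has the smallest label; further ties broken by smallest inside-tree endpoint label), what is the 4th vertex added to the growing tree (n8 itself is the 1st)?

n6

Grow the tree from n8 using Prim:
Step 1: cheapest edge leaving the tree is n1 n8 (2); add n1.
Step 2: cheapest edge leaving the tree is n2 n8 (3); add n2.
Step 3: cheapest edge leaving the tree is n2 n6 (2); add n6.
Step 4: cheapest edge leaving the tree is n3 n8 (5); add n3.
Vertex order: n8, n1, n2, n6, n3. The 4th vertex is n6.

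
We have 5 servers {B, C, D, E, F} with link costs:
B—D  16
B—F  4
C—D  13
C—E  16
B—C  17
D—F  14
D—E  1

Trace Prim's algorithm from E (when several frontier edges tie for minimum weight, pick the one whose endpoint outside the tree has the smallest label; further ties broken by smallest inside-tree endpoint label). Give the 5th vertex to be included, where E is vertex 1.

Grow the tree from E using Prim:
Step 1: frontier [D—E 1, C—E 16] → take D—E (1); add D.
Step 2: frontier [C—D 13, D—F 14, B—D 16, C—E 16] → take C—D (13); add C.
Step 3: frontier [B—C 17, D—F 14, B—D 16] → take D—F (14); add F.
Step 4: frontier [B—C 17, B—D 16, B—F 4] → take B—F (4); add B.
Vertex order: E, D, C, F, B. The 5th vertex is B.

B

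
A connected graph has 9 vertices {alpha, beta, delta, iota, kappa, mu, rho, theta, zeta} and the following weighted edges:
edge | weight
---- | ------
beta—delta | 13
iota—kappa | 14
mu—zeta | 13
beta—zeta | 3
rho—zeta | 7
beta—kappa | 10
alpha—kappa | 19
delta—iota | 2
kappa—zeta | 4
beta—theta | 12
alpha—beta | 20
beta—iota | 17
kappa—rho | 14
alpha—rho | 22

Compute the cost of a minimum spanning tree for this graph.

73

Grow the tree from mu using Prim:
Step 1: frontier [mu—zeta 13] → take mu—zeta (13); add zeta.
Step 2: frontier [beta—zeta 3, kappa—zeta 4, rho—zeta 7] → take beta—zeta (3); add beta.
Step 3: frontier [beta—kappa 10, beta—theta 12, beta—delta 13, beta—iota 17, alpha—beta 20, kappa—zeta 4, rho—zeta 7] → take kappa—zeta (4); add kappa.
Step 4: frontier [beta—theta 12, beta—delta 13, beta—iota 17, alpha—beta 20, iota—kappa 14, kappa—rho 14, alpha—kappa 19, rho—zeta 7] → take rho—zeta (7); add rho.
Step 5: frontier [beta—theta 12, beta—delta 13, beta—iota 17, alpha—beta 20, iota—kappa 14, alpha—kappa 19, alpha—rho 22] → take beta—theta (12); add theta.
Step 6: frontier [beta—delta 13, beta—iota 17, alpha—beta 20, iota—kappa 14, alpha—kappa 19, alpha—rho 22] → take beta—delta (13); add delta.
Step 7: frontier [beta—iota 17, alpha—beta 20, delta—iota 2, iota—kappa 14, alpha—kappa 19, alpha—rho 22] → take delta—iota (2); add iota.
Step 8: frontier [alpha—beta 20, alpha—kappa 19, alpha—rho 22] → take alpha—kappa (19); add alpha.
MST edges: mu—zeta, beta—zeta, kappa—zeta, rho—zeta, beta—theta, beta—delta, delta—iota, alpha—kappa; total weight 13+3+4+7+12+13+2+19 = 73.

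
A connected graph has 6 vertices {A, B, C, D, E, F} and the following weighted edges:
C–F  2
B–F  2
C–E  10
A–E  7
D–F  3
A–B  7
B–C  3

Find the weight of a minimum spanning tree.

21

Prim's algorithm from C:
Step 1: cheapest edge leaving the tree is C–F (2); add F.
Step 2: cheapest edge leaving the tree is B–F (2); add B.
Step 3: cheapest edge leaving the tree is D–F (3); add D.
Step 4: cheapest edge leaving the tree is A–B (7); add A.
Step 5: cheapest edge leaving the tree is A–E (7); add E.
MST edges: C–F, B–F, D–F, A–B, A–E; total weight 2+2+3+7+7 = 21.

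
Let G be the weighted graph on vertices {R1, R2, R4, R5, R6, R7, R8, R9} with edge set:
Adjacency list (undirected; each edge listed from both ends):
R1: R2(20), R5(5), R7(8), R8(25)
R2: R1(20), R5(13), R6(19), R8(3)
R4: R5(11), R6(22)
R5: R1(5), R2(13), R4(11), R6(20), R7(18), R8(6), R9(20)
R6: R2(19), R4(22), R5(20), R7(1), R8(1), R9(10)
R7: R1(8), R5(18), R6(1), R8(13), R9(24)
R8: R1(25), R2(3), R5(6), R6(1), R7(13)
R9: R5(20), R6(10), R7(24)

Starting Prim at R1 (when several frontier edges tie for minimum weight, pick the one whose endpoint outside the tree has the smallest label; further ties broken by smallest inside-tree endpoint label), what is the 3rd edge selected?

R6-R8

Grow the tree from R1 using Prim:
Step 1: cheapest edge leaving the tree is R1 R5 (5); add R5.
Step 2: cheapest edge leaving the tree is R5 R8 (6); add R8.
Step 3: cheapest edge leaving the tree is R6 R8 (1); add R6.
Step 4: cheapest edge leaving the tree is R6 R7 (1); add R7.
Step 5: cheapest edge leaving the tree is R2 R8 (3); add R2.
Step 6: cheapest edge leaving the tree is R6 R9 (10); add R9.
Step 7: cheapest edge leaving the tree is R4 R5 (11); add R4.
The 3rd edge added is R6 R8.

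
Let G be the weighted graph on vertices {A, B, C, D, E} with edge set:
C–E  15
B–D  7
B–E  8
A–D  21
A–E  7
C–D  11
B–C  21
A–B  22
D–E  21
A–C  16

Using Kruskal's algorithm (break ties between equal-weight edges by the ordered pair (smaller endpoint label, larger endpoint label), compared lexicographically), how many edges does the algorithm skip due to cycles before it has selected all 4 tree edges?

0

Kruskal: consider edges lightest-first.
A–E (7): add. Components now {A,E} {B} {C} {D}
B–D (7): add. Components now {A,E} {B,D} {C}
B–E (8): add. Components now {A,B,D,E} {C}
C–D (11): add. Components now {A,B,C,D,E}
Edges rejected before the tree was complete: 0.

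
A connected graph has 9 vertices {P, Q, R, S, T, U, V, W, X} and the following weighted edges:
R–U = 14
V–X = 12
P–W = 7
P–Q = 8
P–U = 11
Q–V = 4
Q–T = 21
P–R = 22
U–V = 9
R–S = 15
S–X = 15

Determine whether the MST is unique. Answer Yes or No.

No

Kruskal: consider edges lightest-first.
Q–V (4): add — endpoints in different components.
P–W (7): add — endpoints in different components.
P–Q (8): add — endpoints in different components.
U–V (9): add — endpoints in different components.
P–U (11): skip — P and U already connected.
V–X (12): add — endpoints in different components.
R–U (14): add — endpoints in different components.
R–S (15): add — endpoints in different components.
S–X (15): skip — X and S already connected.
Q–T (21): add — endpoints in different components.
Non-tree edge S–X has weight 15, equal to the heaviest edge on its tree cycle — swapping gives another MST of the same weight. Not unique.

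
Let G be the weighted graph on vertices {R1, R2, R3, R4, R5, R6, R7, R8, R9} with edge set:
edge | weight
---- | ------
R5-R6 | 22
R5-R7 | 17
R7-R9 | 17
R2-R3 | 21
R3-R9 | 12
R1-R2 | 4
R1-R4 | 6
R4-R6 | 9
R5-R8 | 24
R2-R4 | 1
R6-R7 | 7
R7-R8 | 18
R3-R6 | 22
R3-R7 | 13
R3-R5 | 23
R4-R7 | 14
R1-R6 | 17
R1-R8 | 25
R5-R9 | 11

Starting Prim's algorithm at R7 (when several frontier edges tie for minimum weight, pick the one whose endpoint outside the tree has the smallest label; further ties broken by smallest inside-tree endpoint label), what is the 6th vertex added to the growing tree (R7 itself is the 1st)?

R3

Prim's algorithm from R7:
Step 1: cheapest edge leaving the tree is R6-R7 (7); add R6.
Step 2: cheapest edge leaving the tree is R4-R6 (9); add R4.
Step 3: cheapest edge leaving the tree is R2-R4 (1); add R2.
Step 4: cheapest edge leaving the tree is R1-R2 (4); add R1.
Step 5: cheapest edge leaving the tree is R3-R7 (13); add R3.
Step 6: cheapest edge leaving the tree is R3-R9 (12); add R9.
Step 7: cheapest edge leaving the tree is R5-R9 (11); add R5.
Step 8: cheapest edge leaving the tree is R7-R8 (18); add R8.
Vertex order: R7, R6, R4, R2, R1, R3, R9, R5, R8. The 6th vertex is R3.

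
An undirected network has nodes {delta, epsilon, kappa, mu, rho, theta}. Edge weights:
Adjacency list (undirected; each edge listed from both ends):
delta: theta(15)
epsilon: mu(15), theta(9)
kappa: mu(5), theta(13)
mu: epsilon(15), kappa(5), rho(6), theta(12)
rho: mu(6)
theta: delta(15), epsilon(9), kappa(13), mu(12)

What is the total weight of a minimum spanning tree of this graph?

47

Grow the tree from delta using Prim:
Step 1: cheapest edge leaving the tree is delta theta (15); add theta.
Step 2: cheapest edge leaving the tree is epsilon theta (9); add epsilon.
Step 3: cheapest edge leaving the tree is mu theta (12); add mu.
Step 4: cheapest edge leaving the tree is kappa mu (5); add kappa.
Step 5: cheapest edge leaving the tree is mu rho (6); add rho.
MST edges: delta theta, epsilon theta, mu theta, kappa mu, mu rho; total weight 15+9+12+5+6 = 47.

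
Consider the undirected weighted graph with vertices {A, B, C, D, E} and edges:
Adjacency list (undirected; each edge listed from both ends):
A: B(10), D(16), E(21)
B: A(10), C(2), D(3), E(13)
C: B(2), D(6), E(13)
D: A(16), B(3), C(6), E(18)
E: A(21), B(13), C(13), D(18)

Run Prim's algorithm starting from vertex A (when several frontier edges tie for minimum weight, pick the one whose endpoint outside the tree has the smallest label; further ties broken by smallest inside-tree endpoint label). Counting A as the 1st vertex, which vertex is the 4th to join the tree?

D

Prim, starting at A.
Step 1: frontier [A-B 10, A-D 16, A-E 21] → take A-B (10); add B.
Step 2: frontier [A-D 16, A-E 21, B-C 2, B-D 3, B-E 13] → take B-C (2); add C.
Step 3: frontier [A-D 16, A-E 21, B-D 3, B-E 13, C-D 6, C-E 13] → take B-D (3); add D.
Step 4: frontier [A-E 21, B-E 13, C-E 13, D-E 18] → take B-E (13); add E.
Vertex order: A, B, C, D, E. The 4th vertex is D.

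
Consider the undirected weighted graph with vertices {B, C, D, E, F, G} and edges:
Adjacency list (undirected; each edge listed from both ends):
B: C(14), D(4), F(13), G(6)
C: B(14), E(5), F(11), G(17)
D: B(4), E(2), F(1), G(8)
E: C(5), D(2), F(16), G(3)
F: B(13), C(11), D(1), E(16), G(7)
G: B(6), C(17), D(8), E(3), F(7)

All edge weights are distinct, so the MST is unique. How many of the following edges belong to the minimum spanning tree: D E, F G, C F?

1

Sort edges by weight, then run Kruskal:
D F (1): add. Components now {B} {C} {D,F} {E} {G}
D E (2): add. Components now {B} {C} {D,E,F} {G}
E G (3): add. Components now {B} {C} {D,E,F,G}
B D (4): add. Components now {B,D,E,F,G} {C}
C E (5): add. Components now {B,C,D,E,F,G}
MST edge set: {D F, D E, E G, B D, C E}.
Of the listed edges, {D E} are in the MST → 1.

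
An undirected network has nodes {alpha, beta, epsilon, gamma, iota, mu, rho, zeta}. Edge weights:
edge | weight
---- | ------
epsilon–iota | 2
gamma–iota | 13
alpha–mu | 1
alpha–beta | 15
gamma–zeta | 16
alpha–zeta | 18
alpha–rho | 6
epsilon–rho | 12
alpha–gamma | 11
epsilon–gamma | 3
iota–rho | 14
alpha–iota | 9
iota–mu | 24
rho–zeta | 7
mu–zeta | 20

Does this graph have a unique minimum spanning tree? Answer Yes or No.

Kruskal's algorithm — process edges by increasing weight (ties by edge label):
alpha–mu (1): add — endpoints in different components.
epsilon–iota (2): add — endpoints in different components.
epsilon–gamma (3): add — endpoints in different components.
alpha–rho (6): add — endpoints in different components.
rho–zeta (7): add — endpoints in different components.
alpha–iota (9): add — endpoints in different components.
alpha–gamma (11): skip — gamma and alpha already connected.
epsilon–rho (12): skip — rho and epsilon already connected.
gamma–iota (13): skip — gamma and iota already connected.
iota–rho (14): skip — rho and iota already connected.
alpha–beta (15): add — endpoints in different components.
Every non-tree edge has weight strictly greater than the heaviest edge on the tree path between its endpoints, so the MST is unique.

Yes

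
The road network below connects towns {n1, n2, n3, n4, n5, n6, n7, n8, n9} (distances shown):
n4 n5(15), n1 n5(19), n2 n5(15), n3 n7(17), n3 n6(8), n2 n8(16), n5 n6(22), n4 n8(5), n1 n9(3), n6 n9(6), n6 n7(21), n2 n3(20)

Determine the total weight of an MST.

88

Grow the tree from n5 using Prim:
Step 1: frontier [n2 n5 15, n4 n5 15, n1 n5 19, n5 n6 22] → take n2 n5 (15); add n2.
Step 2: frontier [n2 n8 16, n2 n3 20, n4 n5 15, n1 n5 19, n5 n6 22] → take n4 n5 (15); add n4.
Step 3: frontier [n2 n8 16, n2 n3 20, n4 n8 5, n1 n5 19, n5 n6 22] → take n4 n8 (5); add n8.
Step 4: frontier [n2 n3 20, n1 n5 19, n5 n6 22] → take n1 n5 (19); add n1.
Step 5: frontier [n1 n9 3, n2 n3 20, n5 n6 22] → take n1 n9 (3); add n9.
Step 6: frontier [n2 n3 20, n5 n6 22, n6 n9 6] → take n6 n9 (6); add n6.
Step 7: frontier [n2 n3 20, n3 n6 8, n6 n7 21] → take n3 n6 (8); add n3.
Step 8: frontier [n3 n7 17, n6 n7 21] → take n3 n7 (17); add n7.
MST edges: n2 n5, n4 n5, n4 n8, n1 n5, n1 n9, n6 n9, n3 n6, n3 n7; total weight 15+15+5+19+3+6+8+17 = 88.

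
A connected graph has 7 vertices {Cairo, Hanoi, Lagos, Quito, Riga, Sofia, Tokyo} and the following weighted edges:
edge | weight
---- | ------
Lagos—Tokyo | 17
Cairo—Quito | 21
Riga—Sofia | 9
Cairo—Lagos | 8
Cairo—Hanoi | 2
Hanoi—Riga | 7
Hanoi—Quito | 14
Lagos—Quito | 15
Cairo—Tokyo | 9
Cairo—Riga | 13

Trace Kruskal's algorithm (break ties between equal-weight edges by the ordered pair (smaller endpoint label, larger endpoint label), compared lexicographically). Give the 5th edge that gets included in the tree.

Riga-Sofia

Sort edges by weight, then run Kruskal:
Cairo—Hanoi (2): add. Components now {Sofia} {Quito} {Lagos} {Cairo,Hanoi} {Tokyo} {Riga}
Hanoi—Riga (7): add. Components now {Sofia} {Quito} {Lagos} {Cairo,Hanoi,Riga} {Tokyo}
Cairo—Lagos (8): add. Components now {Sofia} {Quito} {Cairo,Hanoi,Lagos,Riga} {Tokyo}
Cairo—Tokyo (9): add. Components now {Sofia} {Quito} {Cairo,Hanoi,Lagos,Riga,Tokyo}
Riga—Sofia (9): add. Components now {Cairo,Hanoi,Lagos,Riga,Sofia,Tokyo} {Quito}
Cairo—Riga (13): skip — Cairo and Riga already connected.
Hanoi—Quito (14): add. Components now {Cairo,Hanoi,Lagos,Quito,Riga,Sofia,Tokyo}
The 5th edge added is Riga—Sofia.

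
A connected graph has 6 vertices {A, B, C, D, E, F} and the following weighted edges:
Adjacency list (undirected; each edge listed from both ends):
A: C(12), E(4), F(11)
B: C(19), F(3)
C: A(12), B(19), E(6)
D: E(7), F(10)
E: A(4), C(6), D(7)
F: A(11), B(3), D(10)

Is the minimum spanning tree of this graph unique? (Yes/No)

Yes

Kruskal's algorithm — process edges by increasing weight (ties by edge label):
B F (3): add. Components now {A} {B,F} {C} {D} {E}
A E (4): add. Components now {A,E} {B,F} {C} {D}
C E (6): add. Components now {A,C,E} {B,F} {D}
D E (7): add. Components now {A,C,D,E} {B,F}
D F (10): add. Components now {A,B,C,D,E,F}
Every non-tree edge has weight strictly greater than the heaviest edge on the tree path between its endpoints, so the MST is unique.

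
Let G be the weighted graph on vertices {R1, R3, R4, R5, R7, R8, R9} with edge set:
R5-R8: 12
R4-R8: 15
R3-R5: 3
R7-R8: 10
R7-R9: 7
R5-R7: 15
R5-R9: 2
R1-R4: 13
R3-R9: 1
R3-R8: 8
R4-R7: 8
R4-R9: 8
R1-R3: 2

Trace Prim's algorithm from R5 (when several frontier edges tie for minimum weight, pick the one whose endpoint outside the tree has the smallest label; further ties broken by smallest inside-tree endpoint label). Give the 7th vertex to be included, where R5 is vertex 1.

Grow the tree from R5 using Prim:
Step 1: frontier [R5-R9 2, R3-R5 3, R5-R8 12, R5-R7 15] → take R5-R9 (2); add R9.
Step 2: frontier [R3-R5 3, R5-R8 12, R5-R7 15, R3-R9 1, R7-R9 7, R4-R9 8] → take R3-R9 (1); add R3.
Step 3: frontier [R1-R3 2, R3-R8 8, R5-R8 12, R5-R7 15, R7-R9 7, R4-R9 8] → take R1-R3 (2); add R1.
Step 4: frontier [R1-R4 13, R3-R8 8, R5-R8 12, R5-R7 15, R7-R9 7, R4-R9 8] → take R7-R9 (7); add R7.
Step 5: frontier [R1-R4 13, R3-R8 8, R5-R8 12, R4-R7 8, R7-R8 10, R4-R9 8] → take R4-R7 (8); add R4.
Step 6: frontier [R3-R8 8, R4-R8 15, R5-R8 12, R7-R8 10] → take R3-R8 (8); add R8.
Vertex order: R5, R9, R3, R1, R7, R4, R8. The 7th vertex is R8.

R8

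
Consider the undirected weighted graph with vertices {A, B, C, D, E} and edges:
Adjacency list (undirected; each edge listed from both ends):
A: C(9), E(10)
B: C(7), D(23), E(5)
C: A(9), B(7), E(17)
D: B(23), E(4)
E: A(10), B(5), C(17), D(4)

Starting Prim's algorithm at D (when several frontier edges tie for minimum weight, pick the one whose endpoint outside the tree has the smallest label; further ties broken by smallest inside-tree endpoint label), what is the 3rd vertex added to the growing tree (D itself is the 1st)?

Prim, starting at D.
Step 1: frontier [D–E 4, B–D 23] → take D–E (4); add E.
Step 2: frontier [B–D 23, B–E 5, A–E 10, C–E 17] → take B–E (5); add B.
Step 3: frontier [B–C 7, A–E 10, C–E 17] → take B–C (7); add C.
Step 4: frontier [A–C 9, A–E 10] → take A–C (9); add A.
Vertex order: D, E, B, C, A. The 3rd vertex is B.

B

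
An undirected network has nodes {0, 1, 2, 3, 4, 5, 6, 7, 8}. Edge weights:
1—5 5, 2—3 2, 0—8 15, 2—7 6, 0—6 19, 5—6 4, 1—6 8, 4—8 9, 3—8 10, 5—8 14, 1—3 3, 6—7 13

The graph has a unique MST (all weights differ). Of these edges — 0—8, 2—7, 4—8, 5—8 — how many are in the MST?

3

Kruskal: consider edges lightest-first.
2—3 (2): add — endpoints in different components.
1—3 (3): add — endpoints in different components.
5—6 (4): add — endpoints in different components.
1—5 (5): add — endpoints in different components.
2—7 (6): add — endpoints in different components.
1—6 (8): skip — 1 and 6 already connected.
4—8 (9): add — endpoints in different components.
3—8 (10): add — endpoints in different components.
6—7 (13): skip — 6 and 7 already connected.
5—8 (14): skip — 5 and 8 already connected.
0—8 (15): add — endpoints in different components.
MST edge set: {2—3, 1—3, 5—6, 1—5, 2—7, 4—8, 3—8, 0—8}.
Of the listed edges, {0—8, 2—7, 4—8} are in the MST → 3.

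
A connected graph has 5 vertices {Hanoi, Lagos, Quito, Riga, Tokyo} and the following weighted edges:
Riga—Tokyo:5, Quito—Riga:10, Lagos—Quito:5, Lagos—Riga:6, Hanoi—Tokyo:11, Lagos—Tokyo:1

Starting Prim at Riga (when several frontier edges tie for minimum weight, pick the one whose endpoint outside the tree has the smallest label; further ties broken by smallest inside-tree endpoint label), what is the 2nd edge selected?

Lagos-Tokyo

Prim's algorithm from Riga:
Step 1: cheapest edge leaving the tree is Riga—Tokyo (5); add Tokyo.
Step 2: cheapest edge leaving the tree is Lagos—Tokyo (1); add Lagos.
Step 3: cheapest edge leaving the tree is Lagos—Quito (5); add Quito.
Step 4: cheapest edge leaving the tree is Hanoi—Tokyo (11); add Hanoi.
The 2nd edge added is Lagos—Tokyo.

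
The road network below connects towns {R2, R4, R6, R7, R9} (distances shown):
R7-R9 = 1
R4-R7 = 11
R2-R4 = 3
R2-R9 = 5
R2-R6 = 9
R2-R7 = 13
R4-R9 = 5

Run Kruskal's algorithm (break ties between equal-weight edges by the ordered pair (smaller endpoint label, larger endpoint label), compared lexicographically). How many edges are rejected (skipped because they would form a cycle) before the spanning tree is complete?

1

Kruskal's algorithm — process edges by increasing weight (ties by edge label):
R7-R9 (1): add. Components now {R7,R9} {R2} {R4} {R6}
R2-R4 (3): add. Components now {R7,R9} {R2,R4} {R6}
R2-R9 (5): add. Components now {R2,R4,R7,R9} {R6}
R4-R9 (5): skip — R9 and R4 already connected.
R2-R6 (9): add. Components now {R2,R4,R6,R7,R9}
Edges rejected before the tree was complete: 1.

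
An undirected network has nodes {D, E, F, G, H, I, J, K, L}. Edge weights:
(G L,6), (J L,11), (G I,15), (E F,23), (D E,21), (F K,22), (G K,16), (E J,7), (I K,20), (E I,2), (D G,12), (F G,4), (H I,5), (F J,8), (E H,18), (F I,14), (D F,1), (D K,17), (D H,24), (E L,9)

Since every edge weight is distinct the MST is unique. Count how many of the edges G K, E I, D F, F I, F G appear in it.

Kruskal: consider edges lightest-first.
D F (1): add — endpoints in different components.
E I (2): add — endpoints in different components.
F G (4): add — endpoints in different components.
H I (5): add — endpoints in different components.
G L (6): add — endpoints in different components.
E J (7): add — endpoints in different components.
F J (8): add — endpoints in different components.
E L (9): skip — E and L already connected.
J L (11): skip — J and L already connected.
D G (12): skip — D and G already connected.
F I (14): skip — F and I already connected.
G I (15): skip — G and I already connected.
G K (16): add — endpoints in different components.
MST edge set: {D F, E I, F G, H I, G L, E J, F J, G K}.
Of the listed edges, {G K, E I, D F, F G} are in the MST → 4.

4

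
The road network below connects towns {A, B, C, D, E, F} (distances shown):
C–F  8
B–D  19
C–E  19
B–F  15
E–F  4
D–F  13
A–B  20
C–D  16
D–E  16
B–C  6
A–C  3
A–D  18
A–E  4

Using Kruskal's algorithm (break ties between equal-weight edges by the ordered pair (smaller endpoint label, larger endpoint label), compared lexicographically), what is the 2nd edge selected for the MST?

Kruskal: consider edges lightest-first.
A–C (3): add. Components now {A,C} {B} {D} {E} {F}
A–E (4): add. Components now {A,C,E} {B} {D} {F}
E–F (4): add. Components now {A,C,E,F} {B} {D}
B–C (6): add. Components now {A,B,C,E,F} {D}
C–F (8): skip — C and F already connected.
D–F (13): add. Components now {A,B,C,D,E,F}
The 2nd edge added is A–E.

A-E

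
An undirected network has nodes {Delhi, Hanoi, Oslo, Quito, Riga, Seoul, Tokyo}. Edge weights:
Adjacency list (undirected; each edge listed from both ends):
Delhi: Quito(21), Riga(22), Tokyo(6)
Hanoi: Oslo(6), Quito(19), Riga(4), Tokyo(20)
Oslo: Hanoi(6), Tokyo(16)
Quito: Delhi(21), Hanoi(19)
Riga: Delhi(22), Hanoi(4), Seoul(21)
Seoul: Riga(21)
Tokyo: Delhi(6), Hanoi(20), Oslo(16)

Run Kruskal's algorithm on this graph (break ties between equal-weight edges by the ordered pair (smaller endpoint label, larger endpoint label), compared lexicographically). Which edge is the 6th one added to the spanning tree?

Kruskal: consider edges lightest-first.
Hanoi–Riga (4): add — endpoints in different components.
Delhi–Tokyo (6): add — endpoints in different components.
Hanoi–Oslo (6): add — endpoints in different components.
Oslo–Tokyo (16): add — endpoints in different components.
Hanoi–Quito (19): add — endpoints in different components.
Hanoi–Tokyo (20): skip — Hanoi and Tokyo already connected.
Delhi–Quito (21): skip — Delhi and Quito already connected.
Riga–Seoul (21): add — endpoints in different components.
The 6th edge added is Riga–Seoul.

Riga-Seoul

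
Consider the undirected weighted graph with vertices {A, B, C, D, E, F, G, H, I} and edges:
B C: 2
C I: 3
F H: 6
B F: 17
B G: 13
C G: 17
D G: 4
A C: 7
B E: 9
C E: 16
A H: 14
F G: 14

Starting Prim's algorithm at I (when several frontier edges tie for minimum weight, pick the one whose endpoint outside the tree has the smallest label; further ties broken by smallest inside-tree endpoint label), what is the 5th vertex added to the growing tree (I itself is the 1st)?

Prim's algorithm from I:
Step 1: cheapest edge leaving the tree is C I (3); add C.
Step 2: cheapest edge leaving the tree is B C (2); add B.
Step 3: cheapest edge leaving the tree is A C (7); add A.
Step 4: cheapest edge leaving the tree is B E (9); add E.
Step 5: cheapest edge leaving the tree is B G (13); add G.
Step 6: cheapest edge leaving the tree is D G (4); add D.
Step 7: cheapest edge leaving the tree is F G (14); add F.
Step 8: cheapest edge leaving the tree is F H (6); add H.
Vertex order: I, C, B, A, E, G, D, F, H. The 5th vertex is E.

E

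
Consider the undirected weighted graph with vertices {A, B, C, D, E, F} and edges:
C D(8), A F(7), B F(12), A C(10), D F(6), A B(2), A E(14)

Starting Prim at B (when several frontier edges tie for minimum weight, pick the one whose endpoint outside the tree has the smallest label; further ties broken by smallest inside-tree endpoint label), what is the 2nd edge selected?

A-F

Grow the tree from B using Prim:
Step 1: cheapest edge leaving the tree is A B (2); add A.
Step 2: cheapest edge leaving the tree is A F (7); add F.
Step 3: cheapest edge leaving the tree is D F (6); add D.
Step 4: cheapest edge leaving the tree is C D (8); add C.
Step 5: cheapest edge leaving the tree is A E (14); add E.
The 2nd edge added is A F.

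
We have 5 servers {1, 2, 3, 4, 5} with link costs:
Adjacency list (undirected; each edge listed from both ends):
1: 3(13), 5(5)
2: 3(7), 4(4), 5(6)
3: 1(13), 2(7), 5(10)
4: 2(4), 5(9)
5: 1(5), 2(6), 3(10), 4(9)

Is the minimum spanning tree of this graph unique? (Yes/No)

Yes

Kruskal: consider edges lightest-first.
2 4 (4): add — endpoints in different components.
1 5 (5): add — endpoints in different components.
2 5 (6): add — endpoints in different components.
2 3 (7): add — endpoints in different components.
Every non-tree edge has weight strictly greater than the heaviest edge on the tree path between its endpoints, so the MST is unique.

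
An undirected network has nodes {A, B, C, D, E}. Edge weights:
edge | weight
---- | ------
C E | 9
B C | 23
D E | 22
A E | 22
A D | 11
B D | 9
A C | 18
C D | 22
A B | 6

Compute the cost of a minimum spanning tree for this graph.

42

Prim's algorithm from C:
Step 1: frontier [C E 9, A C 18, C D 22, B C 23] → take C E (9); add E.
Step 2: frontier [A C 18, C D 22, B C 23, A E 22, D E 22] → take A C (18); add A.
Step 3: frontier [A B 6, A D 11, C D 22, B C 23, D E 22] → take A B (6); add B.
Step 4: frontier [A D 11, B D 9, C D 22, D E 22] → take B D (9); add D.
MST edges: C E, A C, A B, B D; total weight 9+18+6+9 = 42.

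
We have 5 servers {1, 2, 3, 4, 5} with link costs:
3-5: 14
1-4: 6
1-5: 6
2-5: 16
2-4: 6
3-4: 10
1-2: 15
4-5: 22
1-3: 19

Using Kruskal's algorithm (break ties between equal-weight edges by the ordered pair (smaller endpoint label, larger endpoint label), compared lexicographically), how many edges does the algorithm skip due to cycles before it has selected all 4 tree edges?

0

Kruskal's algorithm — process edges by increasing weight (ties by edge label):
1-4 (6): add — endpoints in different components.
1-5 (6): add — endpoints in different components.
2-4 (6): add — endpoints in different components.
3-4 (10): add — endpoints in different components.
Edges rejected before the tree was complete: 0.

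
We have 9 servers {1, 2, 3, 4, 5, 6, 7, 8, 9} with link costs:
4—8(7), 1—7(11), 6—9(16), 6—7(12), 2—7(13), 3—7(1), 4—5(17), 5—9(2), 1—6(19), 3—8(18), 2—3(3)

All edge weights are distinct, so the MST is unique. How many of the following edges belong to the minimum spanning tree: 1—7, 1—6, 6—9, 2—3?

Kruskal: consider edges lightest-first.
3—7 (1): add — endpoints in different components.
5—9 (2): add — endpoints in different components.
2—3 (3): add — endpoints in different components.
4—8 (7): add — endpoints in different components.
1—7 (11): add — endpoints in different components.
6—7 (12): add — endpoints in different components.
2—7 (13): skip — 2 and 7 already connected.
6—9 (16): add — endpoints in different components.
4—5 (17): add — endpoints in different components.
MST edge set: {3—7, 5—9, 2—3, 4—8, 1—7, 6—7, 6—9, 4—5}.
Of the listed edges, {1—7, 6—9, 2—3} are in the MST → 3.

3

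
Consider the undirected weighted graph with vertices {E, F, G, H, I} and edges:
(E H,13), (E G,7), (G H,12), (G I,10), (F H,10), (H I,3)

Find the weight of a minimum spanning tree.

Sort edges by weight, then run Kruskal:
H I (3): add. Components now {E} {F} {G} {H,I}
E G (7): add. Components now {E,G} {F} {H,I}
F H (10): add. Components now {E,G} {F,H,I}
G I (10): add. Components now {E,F,G,H,I}
MST edges: H I, E G, F H, G I; total weight 3+7+10+10 = 30.

30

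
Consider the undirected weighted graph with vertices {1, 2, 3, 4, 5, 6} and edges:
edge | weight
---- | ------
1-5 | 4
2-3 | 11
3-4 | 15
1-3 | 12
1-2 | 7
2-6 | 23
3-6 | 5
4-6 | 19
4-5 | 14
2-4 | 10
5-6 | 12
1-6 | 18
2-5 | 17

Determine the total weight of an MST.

37

Prim, starting at 2.
Step 1: frontier [1-2 7, 2-4 10, 2-3 11, 2-5 17, 2-6 23] → take 1-2 (7); add 1.
Step 2: frontier [1-5 4, 1-3 12, 1-6 18, 2-4 10, 2-3 11, 2-5 17, 2-6 23] → take 1-5 (4); add 5.
Step 3: frontier [1-3 12, 1-6 18, 2-4 10, 2-3 11, 2-6 23, 5-6 12, 4-5 14] → take 2-4 (10); add 4.
Step 4: frontier [1-3 12, 1-6 18, 2-3 11, 2-6 23, 3-4 15, 4-6 19, 5-6 12] → take 2-3 (11); add 3.
Step 5: frontier [1-6 18, 2-6 23, 3-6 5, 4-6 19, 5-6 12] → take 3-6 (5); add 6.
MST edges: 1-2, 1-5, 2-4, 2-3, 3-6; total weight 7+4+10+11+5 = 37.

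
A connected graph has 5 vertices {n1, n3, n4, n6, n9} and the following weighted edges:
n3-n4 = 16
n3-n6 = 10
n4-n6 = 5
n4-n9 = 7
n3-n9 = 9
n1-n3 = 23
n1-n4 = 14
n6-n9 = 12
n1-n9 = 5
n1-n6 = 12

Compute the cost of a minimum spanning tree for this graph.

Kruskal: consider edges lightest-first.
n1-n9 (5): add — endpoints in different components.
n4-n6 (5): add — endpoints in different components.
n4-n9 (7): add — endpoints in different components.
n3-n9 (9): add — endpoints in different components.
MST edges: n1-n9, n4-n6, n4-n9, n3-n9; total weight 5+5+7+9 = 26.

26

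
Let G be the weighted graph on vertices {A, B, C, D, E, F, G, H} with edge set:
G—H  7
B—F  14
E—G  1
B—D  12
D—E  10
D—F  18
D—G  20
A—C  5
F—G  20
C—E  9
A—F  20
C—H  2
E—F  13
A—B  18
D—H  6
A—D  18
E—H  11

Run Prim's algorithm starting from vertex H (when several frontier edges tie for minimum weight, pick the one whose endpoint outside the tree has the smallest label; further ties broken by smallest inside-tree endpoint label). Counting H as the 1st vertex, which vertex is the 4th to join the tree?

Prim's algorithm from H:
Step 1: cheapest edge leaving the tree is C—H (2); add C.
Step 2: cheapest edge leaving the tree is A—C (5); add A.
Step 3: cheapest edge leaving the tree is D—H (6); add D.
Step 4: cheapest edge leaving the tree is G—H (7); add G.
Step 5: cheapest edge leaving the tree is E—G (1); add E.
Step 6: cheapest edge leaving the tree is B—D (12); add B.
Step 7: cheapest edge leaving the tree is E—F (13); add F.
Vertex order: H, C, A, D, G, E, B, F. The 4th vertex is D.

D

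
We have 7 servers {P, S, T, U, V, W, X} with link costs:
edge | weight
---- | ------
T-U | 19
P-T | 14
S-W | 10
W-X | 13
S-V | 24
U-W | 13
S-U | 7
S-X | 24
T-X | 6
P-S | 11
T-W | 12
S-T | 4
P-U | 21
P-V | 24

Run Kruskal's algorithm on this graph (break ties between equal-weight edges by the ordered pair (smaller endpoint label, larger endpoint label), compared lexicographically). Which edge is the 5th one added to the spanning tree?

P-S

Kruskal's algorithm — process edges by increasing weight (ties by edge label):
S-T (4): add — endpoints in different components.
T-X (6): add — endpoints in different components.
S-U (7): add — endpoints in different components.
S-W (10): add — endpoints in different components.
P-S (11): add — endpoints in different components.
T-W (12): skip — W and T already connected.
U-W (13): skip — W and U already connected.
W-X (13): skip — W and X already connected.
P-T (14): skip — T and P already connected.
T-U (19): skip — U and T already connected.
P-U (21): skip — U and P already connected.
P-V (24): add — endpoints in different components.
The 5th edge added is P-S.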